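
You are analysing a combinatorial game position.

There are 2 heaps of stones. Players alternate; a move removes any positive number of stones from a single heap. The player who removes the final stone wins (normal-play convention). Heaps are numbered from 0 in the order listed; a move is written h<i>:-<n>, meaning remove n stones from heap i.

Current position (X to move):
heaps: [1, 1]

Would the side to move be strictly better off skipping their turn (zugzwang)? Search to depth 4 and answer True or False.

[(1,1)] X move#1: h0:-1:-1/(0,1)*, h1:-1:-1/(1,0)
[(0,1)] O move#2: h1:-1:+1/(0,0)*
[(0,0)] end (terminal -1, X#3); searched (1,1) to 4
suppose X passes — search the same position with O to move:
pass> [(1,1)] O move#1: h0:-1:-1/(0,1)*, h1:-1:-1/(1,0)
pass> [(0,1)] X move#2: h1:-1:+1/(0,0)*
pass> [(0,0)] end (terminal -1, O#3); searched (1,1) to 4
for X: play -1, pass +1

zugzwang((1,1), X) = True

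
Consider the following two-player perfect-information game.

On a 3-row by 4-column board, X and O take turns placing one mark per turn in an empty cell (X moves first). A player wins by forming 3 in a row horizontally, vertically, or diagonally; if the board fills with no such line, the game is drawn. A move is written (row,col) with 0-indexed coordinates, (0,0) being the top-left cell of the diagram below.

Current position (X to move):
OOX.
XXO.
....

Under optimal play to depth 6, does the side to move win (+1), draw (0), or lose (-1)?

[OOX./XXO./....] X move#1: (0,3):-1/OOXX/XXO./...., (1,3):-1/OOX./XXOX/...., (2,0):+1/OOX./XXO./X...*, (2,1):-1/OOX./XXO./.X.., (2,2):-1/OOX./XXO./..X., (2,3):+0/OOX./XXO./...X
[OOX./XXO./X...] end (terminal -1, O#2); searched OOX./XXO./.... to 6

value(OOX./XXO./...., X) = +1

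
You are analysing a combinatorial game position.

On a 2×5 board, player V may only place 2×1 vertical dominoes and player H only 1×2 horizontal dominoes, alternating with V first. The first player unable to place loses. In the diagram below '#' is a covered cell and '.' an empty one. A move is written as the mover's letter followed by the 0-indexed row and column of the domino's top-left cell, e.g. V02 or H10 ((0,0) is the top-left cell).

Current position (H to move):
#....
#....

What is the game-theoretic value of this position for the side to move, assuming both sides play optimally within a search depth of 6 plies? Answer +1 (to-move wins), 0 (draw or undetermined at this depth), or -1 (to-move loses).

p1 H@[#..../#....]: H01[###../#....]-1 H02[#.##./#....]+1* H03[#..##/#....]-1 H11[#..../###..]-1 H12[#..../#.##.]+1 H13[#..../#..##]-1
p2 V@[#.##./#....]: V01[####./##...]-1* V04[#.###/#...#]-1
p3 H@[####./##...]: H12[####./####.]-1 H13[####./##.##]+1*
p4 V@[####./##.##] terminal -1; root [#..../#....] d6

value(#..../#...., H) = +1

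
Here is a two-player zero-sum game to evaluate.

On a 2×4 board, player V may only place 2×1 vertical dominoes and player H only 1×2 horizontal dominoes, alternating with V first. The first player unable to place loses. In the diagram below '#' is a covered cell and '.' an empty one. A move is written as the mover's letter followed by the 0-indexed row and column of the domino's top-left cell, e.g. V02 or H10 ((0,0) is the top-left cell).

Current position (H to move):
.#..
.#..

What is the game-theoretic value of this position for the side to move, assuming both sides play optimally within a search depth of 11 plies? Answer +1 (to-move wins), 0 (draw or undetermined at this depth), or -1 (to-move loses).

value(.#../.#.., H) = +1

[.#../.#..] H move#1: H02:+1/.###/.#..*, H12:+1/.#../.###
[.###/.#..] V move#2: V00:-1/####/##..*
[####/##..] H move#3: H12:+1/####/####*
[####/####] end (terminal -1, V#4); searched .#../.#.. to 11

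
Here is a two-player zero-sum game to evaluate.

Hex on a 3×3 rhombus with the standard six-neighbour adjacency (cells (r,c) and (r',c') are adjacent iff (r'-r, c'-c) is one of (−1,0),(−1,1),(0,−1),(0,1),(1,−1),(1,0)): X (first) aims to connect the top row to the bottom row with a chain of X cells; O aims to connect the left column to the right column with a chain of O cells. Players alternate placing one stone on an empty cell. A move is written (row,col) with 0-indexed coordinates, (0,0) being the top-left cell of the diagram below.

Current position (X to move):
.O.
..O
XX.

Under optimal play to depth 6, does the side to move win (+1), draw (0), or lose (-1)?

[.O./..O/XX.] X move#1: (0,0):-1/XO./..O/XX.*, (0,2):-1/.OX/..O/XX., (1,0):-1/.O./X.O/XX., (1,1):-1/.O./.XO/XX., (2,2):-1/.O./..O/XXX
[XO./..O/XX.] O move#2: (0,2):-1/XOO/..O/XX., (1,0):+1/XO./O.O/XX.*, (1,1):-1/XO./.OO/XX., (2,2):-1/XO./..O/XXO
[XO./O.O/XX.] X move#3: (0,2):-1/XOX/O.O/XX.*, (1,1):-1/XO./OXO/XX., (2,2):-1/XO./O.O/XXX
[XOX/O.O/XX.] O move#4: (1,1):+1/XOX/OOO/XX.*, (2,2):-1/XOX/O.O/XXO
[XOX/OOO/XX.] end (terminal -1, X#5); searched .O./..O/XX. to 6

value(.O./..O/XX., X) = -1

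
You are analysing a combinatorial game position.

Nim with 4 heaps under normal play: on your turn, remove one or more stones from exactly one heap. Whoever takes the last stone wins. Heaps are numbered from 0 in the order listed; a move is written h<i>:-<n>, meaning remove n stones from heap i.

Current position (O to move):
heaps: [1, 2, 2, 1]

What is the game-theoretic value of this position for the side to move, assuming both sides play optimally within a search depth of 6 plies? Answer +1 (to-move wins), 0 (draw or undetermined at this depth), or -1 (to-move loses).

p1 O@[(1,2,2,1)]: h0:-1[(0,2,2,1)]-1* h1:-1[(1,1,2,1)]-1 h1:-2[(1,0,2,1)]-1 h2:-1[(1,2,1,1)]-1 h2:-2[(1,2,0,1)]-1 h3:-1[(1,2,2,0)]-1
p2 X@[(0,2,2,1)]: h1:-1[(0,1,2,1)]-1 h1:-2[(0,0,2,1)]-1 h2:-1[(0,2,1,1)]-1 h2:-2[(0,2,0,1)]-1 h3:-1[(0,2,2,0)]+1*
p3 O@[(0,2,2,0)]: h1:-1[(0,1,2,0)]-1* h1:-2[(0,0,2,0)]-1 h2:-1[(0,2,1,0)]-1 h2:-2[(0,2,0,0)]-1
p4 X@[(0,1,2,0)]: h1:-1[(0,0,2,0)]-1 h2:-1[(0,1,1,0)]+1* h2:-2[(0,1,0,0)]-1
p5 O@[(0,1,1,0)]: h1:-1[(0,0,1,0)]-1* h2:-1[(0,1,0,0)]-1
p6 X@[(0,0,1,0)]: h2:-1[(0,0,0,0)]+1*
p7 O@[(0,0,0,0)] terminal -1; root [(1,2,2,1)] d6

value((1,2,2,1), O) = -1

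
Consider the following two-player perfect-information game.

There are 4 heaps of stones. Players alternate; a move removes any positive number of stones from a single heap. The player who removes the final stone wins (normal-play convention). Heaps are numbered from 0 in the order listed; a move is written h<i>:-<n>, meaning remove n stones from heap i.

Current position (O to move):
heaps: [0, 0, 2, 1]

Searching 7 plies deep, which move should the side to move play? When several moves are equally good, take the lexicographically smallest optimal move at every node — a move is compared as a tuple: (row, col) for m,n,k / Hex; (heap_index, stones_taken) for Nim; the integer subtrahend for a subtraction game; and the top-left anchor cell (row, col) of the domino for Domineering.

O's best at [(0,0,2,1)]: h2:-1

ply 1, O at (0,0,2,1) | h2:-1=+1→(0,0,1,1)*; h2:-2=-1→(0,0,0,1); h3:-1=-1→(0,0,2,0)
ply 2, X at (0,0,1,1) | h2:-1=-1→(0,0,0,1)*; h3:-1=-1→(0,0,1,0)
ply 3, O at (0,0,0,1) | h3:-1=+1→(0,0,0,0)*
ply 4: (0,0,0,0) is terminal -1 (X); from (0,0,2,1) depth 7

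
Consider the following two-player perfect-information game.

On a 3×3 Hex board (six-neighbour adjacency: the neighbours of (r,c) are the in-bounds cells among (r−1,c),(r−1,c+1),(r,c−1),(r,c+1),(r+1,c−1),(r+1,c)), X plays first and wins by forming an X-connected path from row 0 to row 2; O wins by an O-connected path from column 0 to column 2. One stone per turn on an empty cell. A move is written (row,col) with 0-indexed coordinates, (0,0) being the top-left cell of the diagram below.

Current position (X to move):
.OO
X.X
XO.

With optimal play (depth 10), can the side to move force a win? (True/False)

ply 1, X at .OO/X.X/XO. | (0,0)=+1→XOO/X.X/XO.*; (1,1)=-1→.OO/XXX/XO.; (2,2)=-1→.OO/X.X/XOX
ply 2: XOO/X.X/XO. is terminal -1 (O); from .OO/X.X/XO. depth 10

X winning at [.OO/X.X/XO.]: True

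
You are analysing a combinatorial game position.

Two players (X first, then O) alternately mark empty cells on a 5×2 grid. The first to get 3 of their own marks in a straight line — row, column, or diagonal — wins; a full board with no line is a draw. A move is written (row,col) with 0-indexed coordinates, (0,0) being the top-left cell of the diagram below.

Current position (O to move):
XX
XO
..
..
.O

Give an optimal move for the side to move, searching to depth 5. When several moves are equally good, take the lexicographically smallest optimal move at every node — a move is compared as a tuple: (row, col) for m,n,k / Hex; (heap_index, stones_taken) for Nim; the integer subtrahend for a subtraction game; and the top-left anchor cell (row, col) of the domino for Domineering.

ply 1, O at XX/XO/../../.O | (2,0)=+0→XX/XO/O./../.O*; (2,1)=-1→XX/XO/.O/../.O; (3,0)=-1→XX/XO/../O./.O; (3,1)=-1→XX/XO/../.O/.O; (4,0)=-1→XX/XO/../../OO
ply 2, X at XX/XO/O./../.O | (2,1)=+0→XX/XO/OX/../.O*; (3,0)=+0→XX/XO/O./X./.O; (3,1)=+0→XX/XO/O./.X/.O; (4,0)=+0→XX/XO/O./../XO
ply 3, O at XX/XO/OX/../.O | (3,0)=+0→XX/XO/OX/O./.O*; (3,1)=+0→XX/XO/OX/.O/.O; (4,0)=+0→XX/XO/OX/../OO
ply 4, X at XX/XO/OX/O./.O | (3,1)=-1→XX/XO/OX/OX/.O; (4,0)=+0→XX/XO/OX/O./XO*
ply 5, O at XX/XO/OX/O./XO | (3,1)=+0→XX/XO/OX/OO/XO*
ply 6: XX/XO/OX/OO/XO is terminal +0 (X); from XX/XO/../../.O depth 5

O's best at [XX/XO/../../.O]: (2,0)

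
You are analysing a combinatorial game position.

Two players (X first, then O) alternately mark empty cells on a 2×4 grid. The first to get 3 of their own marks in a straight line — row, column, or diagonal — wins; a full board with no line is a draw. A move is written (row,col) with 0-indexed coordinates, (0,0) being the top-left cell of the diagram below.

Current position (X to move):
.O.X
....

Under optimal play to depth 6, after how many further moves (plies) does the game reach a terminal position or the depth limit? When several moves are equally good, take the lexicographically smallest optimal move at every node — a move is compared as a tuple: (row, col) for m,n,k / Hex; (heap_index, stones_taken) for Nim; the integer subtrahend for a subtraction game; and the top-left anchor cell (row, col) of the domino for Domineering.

PV length from [.O.X/....]: 6 plies

[.O.X/....] X move#1: (0,0):+0/XO.X/....*, (0,2):+0/.OXX/...., (1,0):+0/.O.X/X..., (1,1):+0/.O.X/.X.., (1,2):+0/.O.X/..X., (1,3):+0/.O.X/...X
[XO.X/....] O move#2: (0,2):+0/XOOX/....*, (1,0):+0/XO.X/O..., (1,1):+0/XO.X/.O.., (1,2):+0/XO.X/..O., (1,3):+0/XO.X/...O
[XOOX/....] X move#3: (1,0):+0/XOOX/X...*, (1,1):+0/XOOX/.X.., (1,2):+0/XOOX/..X., (1,3):+0/XOOX/...X
[XOOX/X...] O move#4: (1,1):+0/XOOX/XO..*, (1,2):+0/XOOX/X.O., (1,3):+0/XOOX/X..O
[XOOX/XO..] X move#5: (1,2):+0/XOOX/XOX.*, (1,3):+0/XOOX/XO.X
[XOOX/XOX.] O move#6: (1,3):+0/XOOX/XOXO*
[XOOX/XOXO] end (terminal +0, X#7); searched .O.X/.... to 6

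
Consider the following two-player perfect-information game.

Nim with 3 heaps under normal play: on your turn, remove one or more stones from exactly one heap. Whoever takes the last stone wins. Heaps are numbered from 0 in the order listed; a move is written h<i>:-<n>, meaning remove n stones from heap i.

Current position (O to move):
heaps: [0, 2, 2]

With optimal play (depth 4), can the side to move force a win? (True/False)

O winning at [(0,2,2)]: False

p1 O@[(0,2,2)]: h1:-1[(0,1,2)]-1* h1:-2[(0,0,2)]-1 h2:-1[(0,2,1)]-1 h2:-2[(0,2,0)]-1
p2 X@[(0,1,2)]: h1:-1[(0,0,2)]-1 h2:-1[(0,1,1)]+1* h2:-2[(0,1,0)]-1
p3 O@[(0,1,1)]: h1:-1[(0,0,1)]-1* h2:-1[(0,1,0)]-1
p4 X@[(0,0,1)]: h2:-1[(0,0,0)]+1*
p5 O@[(0,0,0)] terminal -1; root [(0,2,2)] d4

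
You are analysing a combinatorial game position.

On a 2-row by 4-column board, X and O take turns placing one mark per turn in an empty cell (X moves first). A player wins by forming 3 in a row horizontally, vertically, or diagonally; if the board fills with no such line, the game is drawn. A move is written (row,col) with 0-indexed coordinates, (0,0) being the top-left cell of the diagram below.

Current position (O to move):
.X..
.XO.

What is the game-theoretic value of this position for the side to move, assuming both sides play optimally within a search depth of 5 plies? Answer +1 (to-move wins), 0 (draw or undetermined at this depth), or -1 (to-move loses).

[.X../.XO.] O move#1: (0,0):+0/OX../.XO.*, (0,2):+0/.XO./.XO., (0,3):+0/.X.O/.XO., (1,0):-1/.X../OXO., (1,3):-1/.X../.XOO
[OX../.XO.] X move#2: (0,2):+0/OXX./.XO.*, (0,3):+0/OX.X/.XO., (1,0):+0/OX../XXO., (1,3):+0/OX../.XOX
[OXX./.XO.] O move#3: (0,3):+0/OXXO/.XO.*, (1,0):-1/OXX./OXO., (1,3):-1/OXX./.XOO
[OXXO/.XO.] X move#4: (1,0):+0/OXXO/XXO.*, (1,3):+0/OXXO/.XOX
[OXXO/XXO.] O move#5: (1,3):+0/OXXO/XXOO*
[OXXO/XXOO] end (terminal +0, X#6); searched .X../.XO. to 5

value(.X../.XO., O) = 0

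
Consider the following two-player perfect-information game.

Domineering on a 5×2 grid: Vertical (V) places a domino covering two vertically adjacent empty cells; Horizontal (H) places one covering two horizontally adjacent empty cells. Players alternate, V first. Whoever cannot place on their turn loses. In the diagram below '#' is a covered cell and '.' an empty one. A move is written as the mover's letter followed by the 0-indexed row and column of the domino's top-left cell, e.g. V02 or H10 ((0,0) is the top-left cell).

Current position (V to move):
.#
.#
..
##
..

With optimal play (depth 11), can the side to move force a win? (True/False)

V winning at [.#/.#/../##/..]: False

[.#/.#/../##/..] V move#1: V00:-1/##/##/../##/..*, V10:-1/.#/##/#./##/..
[##/##/../##/..] H move#2: H20:+1/##/##/##/##/..*, H40:+1/##/##/../##/##
[##/##/##/##/..] end (terminal -1, V#3); searched .#/.#/../##/.. to 11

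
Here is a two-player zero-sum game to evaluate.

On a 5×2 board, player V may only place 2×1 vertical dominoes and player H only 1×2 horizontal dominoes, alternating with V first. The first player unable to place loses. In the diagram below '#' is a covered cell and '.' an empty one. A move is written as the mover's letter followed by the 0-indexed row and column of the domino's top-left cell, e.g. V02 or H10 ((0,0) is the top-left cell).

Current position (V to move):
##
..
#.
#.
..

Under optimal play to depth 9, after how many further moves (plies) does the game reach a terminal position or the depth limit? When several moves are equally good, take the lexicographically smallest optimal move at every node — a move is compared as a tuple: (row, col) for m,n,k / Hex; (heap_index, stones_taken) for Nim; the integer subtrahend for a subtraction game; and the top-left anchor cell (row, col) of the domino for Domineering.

[##/../#./#./..] V move#1: V11:-1/##/.#/##/#./..*, V21:-1/##/../##/##/.., V31:-1/##/../#./##/.#
[##/.#/##/#./..] H move#2: H40:+1/##/.#/##/#./##*
[##/.#/##/#./##] end (terminal -1, V#3); searched ##/../#./#./.. to 9

PV length from [##/../#./#./..]: 2 plies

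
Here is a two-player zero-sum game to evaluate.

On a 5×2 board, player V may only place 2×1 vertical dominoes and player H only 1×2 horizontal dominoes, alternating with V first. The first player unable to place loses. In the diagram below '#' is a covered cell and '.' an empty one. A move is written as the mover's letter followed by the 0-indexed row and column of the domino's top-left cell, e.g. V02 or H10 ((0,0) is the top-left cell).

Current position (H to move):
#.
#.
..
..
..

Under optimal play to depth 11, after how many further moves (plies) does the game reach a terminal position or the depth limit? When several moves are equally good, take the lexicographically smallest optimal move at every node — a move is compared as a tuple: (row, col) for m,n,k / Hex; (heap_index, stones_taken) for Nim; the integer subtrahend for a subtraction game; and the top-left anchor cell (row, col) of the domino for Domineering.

PV length from [#./#./../../..]: 3 plies

ply 1, H at #./#./../../.. | H20=-1→#./#./##/../..; H30=+1→#./#./../##/..*; H40=-1→#./#./../../##
ply 2, V at #./#./../##/.. | V01=-1→##/##/../##/..*; V11=-1→#./##/.#/##/..
ply 3, H at ##/##/../##/.. | H20=+1→##/##/##/##/..*; H40=+1→##/##/../##/##
ply 4: ##/##/##/##/.. is terminal -1 (V); from #./#./../../.. depth 11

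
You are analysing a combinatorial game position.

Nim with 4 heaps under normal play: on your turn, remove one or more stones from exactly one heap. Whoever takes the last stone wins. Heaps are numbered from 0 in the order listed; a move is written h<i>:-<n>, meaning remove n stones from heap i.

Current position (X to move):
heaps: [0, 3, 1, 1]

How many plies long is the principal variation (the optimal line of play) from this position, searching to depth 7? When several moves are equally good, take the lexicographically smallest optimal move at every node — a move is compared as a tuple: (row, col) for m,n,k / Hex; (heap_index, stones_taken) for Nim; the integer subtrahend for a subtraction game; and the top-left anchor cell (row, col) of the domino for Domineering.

[(0,3,1,1)] X move#1: h1:-1:-1/(0,2,1,1), h1:-2:-1/(0,1,1,1), h1:-3:+1/(0,0,1,1)*, h2:-1:-1/(0,3,0,1), h3:-1:-1/(0,3,1,0)
[(0,0,1,1)] O move#2: h2:-1:-1/(0,0,0,1)*, h3:-1:-1/(0,0,1,0)
[(0,0,0,1)] X move#3: h3:-1:+1/(0,0,0,0)*
[(0,0,0,0)] end (terminal -1, O#4); searched (0,3,1,1) to 7

PV length from [(0,3,1,1)]: 3 plies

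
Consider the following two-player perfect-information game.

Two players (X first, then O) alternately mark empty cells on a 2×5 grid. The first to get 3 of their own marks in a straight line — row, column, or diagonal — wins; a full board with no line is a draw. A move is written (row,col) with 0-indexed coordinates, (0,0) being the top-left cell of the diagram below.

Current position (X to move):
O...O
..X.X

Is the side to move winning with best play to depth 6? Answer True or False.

X winning at [O...O/..X.X]: True

[O...O/..X.X] X move#1: (0,1):+0/OX..O/..X.X, (0,2):+0/O.X.O/..X.X, (0,3):+0/O..XO/..X.X, (1,0):+1/O...O/X.X.X*, (1,1):+1/O...O/.XX.X, (1,3):+1/O...O/..XXX
[O...O/X.X.X] O move#2: (0,1):-1/OO..O/X.X.X*, (0,2):-1/O.O.O/X.X.X, (0,3):-1/O..OO/X.X.X, (1,1):-1/O...O/XOX.X, (1,3):-1/O...O/X.XOX
[OO..O/X.X.X] X move#3: (0,2):+1/OOX.O/X.X.X*, (0,3):-1/OO.XO/X.X.X, (1,1):+1/OO..O/XXX.X, (1,3):+1/OO..O/X.XXX
[OOX.O/X.X.X] O move#4: (0,3):-1/OOXOO/X.X.X*, (1,1):-1/OOX.O/XOX.X, (1,3):-1/OOX.O/X.XOX
[OOXOO/X.X.X] X move#5: (1,1):+1/OOXOO/XXX.X*, (1,3):+1/OOXOO/X.XXX
[OOXOO/XXX.X] end (terminal -1, O#6); searched O...O/..X.X to 6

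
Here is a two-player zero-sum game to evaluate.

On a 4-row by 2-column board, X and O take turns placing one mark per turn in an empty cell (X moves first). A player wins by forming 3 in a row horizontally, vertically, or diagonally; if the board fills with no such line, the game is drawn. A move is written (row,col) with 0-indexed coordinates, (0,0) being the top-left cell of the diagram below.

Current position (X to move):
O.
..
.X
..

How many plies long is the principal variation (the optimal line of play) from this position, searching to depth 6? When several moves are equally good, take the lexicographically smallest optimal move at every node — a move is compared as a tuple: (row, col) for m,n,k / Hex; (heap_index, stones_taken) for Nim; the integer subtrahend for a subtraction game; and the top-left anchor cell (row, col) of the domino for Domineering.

ply 1, X at O./../.X/.. | (0,1)=+0→OX/../.X/..; (1,0)=+0→O./X./.X/..; (1,1)=+1→O./.X/.X/..*; (2,0)=+0→O./../XX/..; (3,0)=+0→O./../.X/X.; (3,1)=+0→O./../.X/.X
ply 2, O at O./.X/.X/.. | (0,1)=-1→OO/.X/.X/..*; (1,0)=-1→O./OX/.X/..; (2,0)=-1→O./.X/OX/..; (3,0)=-1→O./.X/.X/O.; (3,1)=-1→O./.X/.X/.O
ply 3, X at OO/.X/.X/.. | (1,0)=+0→OO/XX/.X/..; (2,0)=+0→OO/.X/XX/..; (3,0)=+0→OO/.X/.X/X.; (3,1)=+1→OO/.X/.X/.X*
ply 4: OO/.X/.X/.X is terminal -1 (O); from O./../.X/.. depth 6

PV length from [O./../.X/..]: 3 plies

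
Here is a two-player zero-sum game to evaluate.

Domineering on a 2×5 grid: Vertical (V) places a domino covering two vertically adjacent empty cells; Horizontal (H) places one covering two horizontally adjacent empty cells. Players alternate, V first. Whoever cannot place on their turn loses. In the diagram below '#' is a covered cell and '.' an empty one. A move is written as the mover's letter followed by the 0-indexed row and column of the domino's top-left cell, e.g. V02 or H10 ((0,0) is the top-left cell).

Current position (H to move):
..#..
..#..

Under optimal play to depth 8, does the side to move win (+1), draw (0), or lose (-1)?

value(..#../..#.., H) = -1

p1 H@[..#../..#..]: H00[###../..#..]-1* H03[..###/..#..]-1 H10[..#../###..]-1 H13[..#../..###]-1
p2 V@[###../..#..]: V03[####./..##.]+1* V04[###.#/..#.#]+1
p3 H@[####./..##.]: H10[####./####.]-1*
p4 V@[####./####.]: V04[#####/#####]+1*
p5 H@[#####/#####] terminal -1; root [..#../..#..] d8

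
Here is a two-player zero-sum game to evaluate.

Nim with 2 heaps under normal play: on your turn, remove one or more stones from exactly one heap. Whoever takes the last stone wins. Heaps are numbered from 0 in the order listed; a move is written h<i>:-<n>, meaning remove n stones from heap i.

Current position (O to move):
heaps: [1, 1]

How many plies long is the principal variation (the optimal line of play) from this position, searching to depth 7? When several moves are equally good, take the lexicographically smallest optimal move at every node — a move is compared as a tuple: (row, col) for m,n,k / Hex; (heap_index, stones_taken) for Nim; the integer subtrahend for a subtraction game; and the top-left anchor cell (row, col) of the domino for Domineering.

PV length from [(1,1)]: 2 plies

[(1,1)] O move#1: h0:-1:-1/(0,1)*, h1:-1:-1/(1,0)
[(0,1)] X move#2: h1:-1:+1/(0,0)*
[(0,0)] end (terminal -1, O#3); searched (1,1) to 7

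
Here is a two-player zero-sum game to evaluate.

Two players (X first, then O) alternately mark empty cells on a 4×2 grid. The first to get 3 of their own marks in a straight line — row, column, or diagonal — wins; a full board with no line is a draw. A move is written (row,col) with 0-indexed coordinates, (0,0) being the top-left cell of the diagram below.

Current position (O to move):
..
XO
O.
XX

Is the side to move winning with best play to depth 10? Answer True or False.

[../XO/O./XX] O move#1: (0,0):+0/O./XO/O./XX*, (0,1):+0/.O/XO/O./XX, (2,1):+0/../XO/OO/XX
[O./XO/O./XX] X move#2: (0,1):+0/OX/XO/O./XX*, (2,1):+0/O./XO/OX/XX
[OX/XO/O./XX] O move#3: (2,1):+0/OX/XO/OO/XX*
[OX/XO/OO/XX] end (terminal +0, X#4); searched ../XO/O./XX to 10

O winning at [../XO/O./XX]: False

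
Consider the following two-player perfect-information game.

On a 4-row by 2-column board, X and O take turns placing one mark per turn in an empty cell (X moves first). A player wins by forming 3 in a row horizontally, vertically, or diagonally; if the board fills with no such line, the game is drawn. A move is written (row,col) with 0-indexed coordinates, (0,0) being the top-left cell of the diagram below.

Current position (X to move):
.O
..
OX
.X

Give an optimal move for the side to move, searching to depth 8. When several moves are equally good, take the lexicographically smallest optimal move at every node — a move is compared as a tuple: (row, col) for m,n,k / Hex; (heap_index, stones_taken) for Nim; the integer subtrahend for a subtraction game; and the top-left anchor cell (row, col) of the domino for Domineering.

X's best at [.O/../OX/.X]: (1,1)

p1 X@[.O/../OX/.X]: (0,0)[XO/../OX/.X]+0 (1,0)[.O/X./OX/.X]+0 (1,1)[.O/.X/OX/.X]+1* (3,0)[.O/../OX/XX]+0
p2 O@[.O/.X/OX/.X] terminal -1; root [.O/../OX/.X] d8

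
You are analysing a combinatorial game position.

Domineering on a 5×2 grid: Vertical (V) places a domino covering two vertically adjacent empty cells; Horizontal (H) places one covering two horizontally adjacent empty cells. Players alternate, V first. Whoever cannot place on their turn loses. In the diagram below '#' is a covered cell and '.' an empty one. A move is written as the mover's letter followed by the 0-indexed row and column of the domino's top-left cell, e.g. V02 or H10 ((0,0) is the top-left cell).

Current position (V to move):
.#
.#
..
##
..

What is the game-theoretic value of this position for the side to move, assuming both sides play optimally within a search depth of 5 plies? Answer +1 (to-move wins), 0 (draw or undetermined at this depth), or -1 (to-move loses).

value(.#/.#/../##/.., V) = -1

ply 1, V at .#/.#/../##/.. | V00=-1→##/##/../##/..*; V10=-1→.#/##/#./##/..
ply 2, H at ##/##/../##/.. | H20=+1→##/##/##/##/..*; H40=+1→##/##/../##/##
ply 3: ##/##/##/##/.. is terminal -1 (V); from .#/.#/../##/.. depth 5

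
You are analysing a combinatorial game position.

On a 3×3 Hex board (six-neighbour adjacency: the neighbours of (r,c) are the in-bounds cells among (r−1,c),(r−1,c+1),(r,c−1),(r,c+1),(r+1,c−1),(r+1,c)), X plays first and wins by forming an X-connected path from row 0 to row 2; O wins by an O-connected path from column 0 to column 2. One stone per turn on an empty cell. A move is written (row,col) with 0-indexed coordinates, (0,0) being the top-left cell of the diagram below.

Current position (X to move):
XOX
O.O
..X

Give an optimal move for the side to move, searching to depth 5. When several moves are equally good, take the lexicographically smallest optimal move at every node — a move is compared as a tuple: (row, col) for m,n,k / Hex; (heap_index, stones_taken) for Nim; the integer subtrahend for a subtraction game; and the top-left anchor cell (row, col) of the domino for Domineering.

X's best at [XOX/O.O/..X]: (1,1)

p1 X@[XOX/O.O/..X]: (1,1)[XOX/OXO/..X]+1* (2,0)[XOX/O.O/X.X]-1 (2,1)[XOX/O.O/.XX]-1
p2 O@[XOX/OXO/..X]: (2,0)[XOX/OXO/O.X]-1* (2,1)[XOX/OXO/.OX]-1
p3 X@[XOX/OXO/O.X]: (2,1)[XOX/OXO/OXX]+1*
p4 O@[XOX/OXO/OXX] terminal -1; root [XOX/O.O/..X] d5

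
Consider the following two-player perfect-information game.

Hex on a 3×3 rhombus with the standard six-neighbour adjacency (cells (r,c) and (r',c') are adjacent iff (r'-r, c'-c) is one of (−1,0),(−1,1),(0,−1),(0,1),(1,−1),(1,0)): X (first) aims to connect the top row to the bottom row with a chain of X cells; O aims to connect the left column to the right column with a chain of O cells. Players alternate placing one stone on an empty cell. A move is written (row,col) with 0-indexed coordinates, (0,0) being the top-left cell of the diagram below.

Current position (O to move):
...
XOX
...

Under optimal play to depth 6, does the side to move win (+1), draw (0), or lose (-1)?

value(.../XOX/..., O) = -1

ply 1, O at .../XOX/... | (0,0)=-1→O../XOX/...*; (0,1)=-1→.O./XOX/...; (0,2)=-1→..O/XOX/...; (2,0)=-1→.../XOX/O..; (2,1)=-1→.../XOX/.O.; (2,2)=-1→.../XOX/..O
ply 2, X at O../XOX/... | (0,1)=+1→OX./XOX/...*; (0,2)=+1→O.X/XOX/...; (2,0)=+1→O../XOX/X..; (2,1)=-1→O../XOX/.X.; (2,2)=-1→O../XOX/..X
ply 3, O at OX./XOX/... | (0,2)=-1→OXO/XOX/...*; (2,0)=-1→OX./XOX/O..; (2,1)=-1→OX./XOX/.O.; (2,2)=-1→OX./XOX/..O
ply 4, X at OXO/XOX/... | (2,0)=+1→OXO/XOX/X..*; (2,1)=-1→OXO/XOX/.X.; (2,2)=-1→OXO/XOX/..X
ply 5: OXO/XOX/X.. is terminal -1 (O); from .../XOX/... depth 6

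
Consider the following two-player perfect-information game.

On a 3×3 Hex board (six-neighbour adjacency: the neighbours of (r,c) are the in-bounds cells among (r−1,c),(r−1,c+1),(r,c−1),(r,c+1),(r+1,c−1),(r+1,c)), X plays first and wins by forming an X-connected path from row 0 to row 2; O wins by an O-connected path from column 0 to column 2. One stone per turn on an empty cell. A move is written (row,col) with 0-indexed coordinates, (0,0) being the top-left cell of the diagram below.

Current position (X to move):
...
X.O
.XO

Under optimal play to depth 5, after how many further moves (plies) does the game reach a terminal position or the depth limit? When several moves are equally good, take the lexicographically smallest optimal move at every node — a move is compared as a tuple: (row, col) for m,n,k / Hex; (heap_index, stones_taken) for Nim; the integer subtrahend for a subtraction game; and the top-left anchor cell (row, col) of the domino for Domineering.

PV length from [.../X.O/.XO]: 5 plies

[.../X.O/.XO] X move#1: (0,0):+1/X../X.O/.XO*, (0,1):+1/.X./X.O/.XO, (0,2):+1/..X/X.O/.XO, (1,1):+1/.../XXO/.XO, (2,0):+1/.../X.O/XXO
[X../X.O/.XO] O move#2: (0,1):-1/XO./X.O/.XO*, (0,2):-1/X.O/X.O/.XO, (1,1):-1/X../XOO/.XO, (2,0):-1/X../X.O/OXO
[XO./X.O/.XO] X move#3: (0,2):+1/XOX/X.O/.XO*, (1,1):+1/XO./XXO/.XO, (2,0):+1/XO./X.O/XXO
[XOX/X.O/.XO] O move#4: (1,1):-1/XOX/XOO/.XO*, (2,0):-1/XOX/X.O/OXO
[XOX/XOO/.XO] X move#5: (2,0):+1/XOX/XOO/XXO*
[XOX/XOO/XXO] end (terminal -1, O#6); searched .../X.O/.XO to 5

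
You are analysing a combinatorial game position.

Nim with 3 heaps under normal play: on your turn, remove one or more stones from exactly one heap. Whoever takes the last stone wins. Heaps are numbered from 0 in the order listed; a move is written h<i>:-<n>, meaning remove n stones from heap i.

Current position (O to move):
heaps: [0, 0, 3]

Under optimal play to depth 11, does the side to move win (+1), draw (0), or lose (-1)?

value((0,0,3), O) = +1

p1 O@[(0,0,3)]: h2:-1[(0,0,2)]-1 h2:-2[(0,0,1)]-1 h2:-3[(0,0,0)]+1*
p2 X@[(0,0,0)] terminal -1; root [(0,0,3)] d11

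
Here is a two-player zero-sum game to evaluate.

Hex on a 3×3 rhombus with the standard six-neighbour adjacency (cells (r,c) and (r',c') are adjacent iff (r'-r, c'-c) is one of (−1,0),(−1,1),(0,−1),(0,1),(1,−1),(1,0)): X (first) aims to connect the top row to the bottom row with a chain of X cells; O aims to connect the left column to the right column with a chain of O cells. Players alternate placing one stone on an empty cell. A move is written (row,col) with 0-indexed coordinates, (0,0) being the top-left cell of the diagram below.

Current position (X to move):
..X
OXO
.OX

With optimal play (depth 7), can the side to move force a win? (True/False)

p1 X@[..X/OXO/.OX]: (0,0)[X.X/OXO/.OX]-1 (0,1)[.XX/OXO/.OX]-1 (2,0)[..X/OXO/XOX]+1*
p2 O@[..X/OXO/XOX] terminal -1; root [..X/OXO/.OX] d7

X winning at [..X/OXO/.OX]: True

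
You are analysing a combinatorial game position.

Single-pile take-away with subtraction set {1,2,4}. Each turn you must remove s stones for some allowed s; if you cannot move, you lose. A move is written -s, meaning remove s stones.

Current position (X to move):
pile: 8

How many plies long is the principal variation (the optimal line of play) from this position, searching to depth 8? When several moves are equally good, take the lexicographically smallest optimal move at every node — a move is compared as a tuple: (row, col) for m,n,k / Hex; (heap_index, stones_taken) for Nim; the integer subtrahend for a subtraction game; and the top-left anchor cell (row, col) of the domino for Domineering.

PV length from [8]: 5 plies

ply 1, X at 8 | -1=-1→7; -2=+1→6*; -4=-1→4
ply 2, O at 6 | -1=-1→5*; -2=-1→4; -4=-1→2
ply 3, X at 5 | -1=-1→4; -2=+1→3*; -4=-1→1
ply 4, O at 3 | -1=-1→2*; -2=-1→1
ply 5, X at 2 | -1=-1→1; -2=+1→0*
ply 6: 0 is terminal -1 (O); from 8 depth 8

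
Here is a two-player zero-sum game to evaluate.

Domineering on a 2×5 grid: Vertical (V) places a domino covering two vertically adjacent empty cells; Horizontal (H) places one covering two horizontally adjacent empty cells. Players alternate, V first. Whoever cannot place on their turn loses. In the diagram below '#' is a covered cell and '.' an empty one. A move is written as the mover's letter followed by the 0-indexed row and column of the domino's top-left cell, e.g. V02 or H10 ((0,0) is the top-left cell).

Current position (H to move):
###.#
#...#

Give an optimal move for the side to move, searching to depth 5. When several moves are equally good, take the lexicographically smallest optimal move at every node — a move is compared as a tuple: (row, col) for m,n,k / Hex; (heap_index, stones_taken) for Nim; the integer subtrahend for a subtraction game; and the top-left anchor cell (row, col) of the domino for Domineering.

p1 H@[###.#/#...#]: H11[###.#/###.#]-1 H12[###.#/#.###]+1*
p2 V@[###.#/#.###] terminal -1; root [###.#/#...#] d5

H's best at [###.#/#...#]: H12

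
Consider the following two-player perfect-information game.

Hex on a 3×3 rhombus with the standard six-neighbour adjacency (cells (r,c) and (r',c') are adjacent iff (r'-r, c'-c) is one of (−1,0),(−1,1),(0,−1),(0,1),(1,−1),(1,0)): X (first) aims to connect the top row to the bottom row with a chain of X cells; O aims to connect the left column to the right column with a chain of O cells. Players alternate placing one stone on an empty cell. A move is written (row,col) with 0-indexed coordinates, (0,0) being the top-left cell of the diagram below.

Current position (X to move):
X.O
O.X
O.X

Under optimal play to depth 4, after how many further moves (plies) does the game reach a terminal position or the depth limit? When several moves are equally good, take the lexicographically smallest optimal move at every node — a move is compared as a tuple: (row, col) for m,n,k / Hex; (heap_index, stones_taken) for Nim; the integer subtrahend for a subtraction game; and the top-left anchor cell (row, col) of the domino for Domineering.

PV length from [X.O/O.X/O.X]: 2 plies

[X.O/O.X/O.X] X move#1: (0,1):-1/XXO/O.X/O.X*, (1,1):-1/X.O/OXX/O.X, (2,1):-1/X.O/O.X/OXX
[XXO/O.X/O.X] O move#2: (1,1):+1/XXO/OOX/O.X*, (2,1):-1/XXO/O.X/OOX
[XXO/OOX/O.X] end (terminal -1, X#3); searched X.O/O.X/O.X to 4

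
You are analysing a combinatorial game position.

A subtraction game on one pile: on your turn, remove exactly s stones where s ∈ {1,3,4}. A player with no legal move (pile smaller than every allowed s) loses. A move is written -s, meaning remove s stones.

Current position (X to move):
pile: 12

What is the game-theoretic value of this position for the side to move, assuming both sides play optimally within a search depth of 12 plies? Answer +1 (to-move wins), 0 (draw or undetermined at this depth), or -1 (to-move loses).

value(12, X) = +1

[12] X move#1: -1:-1/11, -3:+1/9*, -4:-1/8
[9] O move#2: -1:-1/8*, -3:-1/6, -4:-1/5
[8] X move#3: -1:+1/7*, -3:-1/5, -4:-1/4
[7] O move#4: -1:-1/6*, -3:-1/4, -4:-1/3
[6] X move#5: -1:-1/5, -3:-1/3, -4:+1/2*
[2] O move#6: -1:-1/1*
[1] X move#7: -1:+1/0*
[0] end (terminal -1, O#8); searched 12 to 12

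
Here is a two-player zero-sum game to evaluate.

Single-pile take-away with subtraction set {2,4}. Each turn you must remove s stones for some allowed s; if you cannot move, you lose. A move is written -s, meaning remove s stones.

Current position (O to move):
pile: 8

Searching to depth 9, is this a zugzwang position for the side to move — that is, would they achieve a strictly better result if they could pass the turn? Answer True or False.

zugzwang(8, O) = False

p1 O@[8]: -2[6]+1* -4[4]-1
p2 X@[6]: -2[4]-1* -4[2]-1
p3 O@[4]: -2[2]-1 -4[0]+1*
p4 X@[0] terminal -1; root [8] d9
if O skipped the turn, X would face:
~ p1 X@[8]: -2[6]+1* -4[4]-1
~ p2 O@[6]: -2[4]-1* -4[2]-1
~ p3 X@[4]: -2[2]-1 -4[0]+1*
~ p4 O@[0] terminal -1; root [8] d9
compare (O): move=+1 vs pass=-1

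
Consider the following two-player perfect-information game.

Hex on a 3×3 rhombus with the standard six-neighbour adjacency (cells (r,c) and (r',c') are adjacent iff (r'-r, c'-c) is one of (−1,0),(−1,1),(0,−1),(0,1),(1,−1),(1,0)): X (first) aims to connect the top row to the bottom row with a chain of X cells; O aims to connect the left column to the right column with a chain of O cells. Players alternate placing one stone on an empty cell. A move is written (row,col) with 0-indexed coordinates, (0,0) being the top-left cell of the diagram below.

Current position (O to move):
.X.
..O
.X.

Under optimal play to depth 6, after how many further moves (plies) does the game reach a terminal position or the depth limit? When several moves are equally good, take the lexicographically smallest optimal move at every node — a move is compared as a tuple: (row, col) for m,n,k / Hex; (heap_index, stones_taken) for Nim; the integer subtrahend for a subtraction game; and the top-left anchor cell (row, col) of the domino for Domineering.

PV length from [.X./..O/.X.]: 5 plies

ply 1, O at .X./..O/.X. | (0,0)=-1→OX./..O/.X.; (0,2)=-1→.XO/..O/.X.; (1,0)=-1→.X./O.O/.X.; (1,1)=+1→.X./.OO/.X.*; (2,0)=-1→.X./..O/OX.; (2,2)=-1→.X./..O/.XO
ply 2, X at .X./.OO/.X. | (0,0)=-1→XX./.OO/.X.*; (0,2)=-1→.XX/.OO/.X.; (1,0)=-1→.X./XOO/.X.; (2,0)=-1→.X./.OO/XX.; (2,2)=-1→.X./.OO/.XX
ply 3, O at XX./.OO/.X. | (0,2)=+1→XXO/.OO/.X.*; (1,0)=+1→XX./OOO/.X.; (2,0)=+1→XX./.OO/OX.; (2,2)=+1→XX./.OO/.XO
ply 4, X at XXO/.OO/.X. | (1,0)=-1→XXO/XOO/.X.*; (2,0)=-1→XXO/.OO/XX.; (2,2)=-1→XXO/.OO/.XX
ply 5, O at XXO/XOO/.X. | (2,0)=+1→XXO/XOO/OX.*; (2,2)=-1→XXO/XOO/.XO
ply 6: XXO/XOO/OX. is terminal -1 (X); from .X./..O/.X. depth 6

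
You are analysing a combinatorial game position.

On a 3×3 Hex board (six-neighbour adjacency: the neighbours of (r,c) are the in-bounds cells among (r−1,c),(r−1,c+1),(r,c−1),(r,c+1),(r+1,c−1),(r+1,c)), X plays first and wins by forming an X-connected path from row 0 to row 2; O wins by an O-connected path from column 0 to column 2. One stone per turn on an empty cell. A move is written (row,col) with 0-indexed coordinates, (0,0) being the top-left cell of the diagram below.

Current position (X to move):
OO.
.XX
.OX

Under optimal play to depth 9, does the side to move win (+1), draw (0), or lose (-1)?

p1 X@[OO./.XX/.OX]: (0,2)[OOX/.XX/.OX]+1* (1,0)[OO./XXX/.OX]-1 (2,0)[OO./.XX/XOX]-1
p2 O@[OOX/.XX/.OX] terminal -1; root [OO./.XX/.OX] d9

value(OO./.XX/.OX, X) = +1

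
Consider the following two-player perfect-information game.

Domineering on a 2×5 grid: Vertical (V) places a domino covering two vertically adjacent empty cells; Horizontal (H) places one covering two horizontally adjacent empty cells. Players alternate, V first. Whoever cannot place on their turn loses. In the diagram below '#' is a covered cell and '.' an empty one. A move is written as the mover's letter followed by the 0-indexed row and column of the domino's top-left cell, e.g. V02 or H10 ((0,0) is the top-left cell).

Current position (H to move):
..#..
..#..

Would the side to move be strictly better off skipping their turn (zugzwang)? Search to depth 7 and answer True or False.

zugzwang(..#../..#.., H) = True

ply 1, H at ..#../..#.. | H00=-1→###../..#..*; H03=-1→..###/..#..; H10=-1→..#../###..; H13=-1→..#../..###
ply 2, V at ###../..#.. | V03=+1→####./..##.*; V04=+1→###.#/..#.#
ply 3, H at ####./..##. | H10=-1→####./####.*
ply 4, V at ####./####. | V04=+1→#####/#####*
ply 5: #####/##### is terminal -1 (H); from ..#../..#.. depth 7
if H skipped the turn, V would face:
~ ply 1, V at ..#../..#.. | V00=-1→#.#../#.#..*; V01=-1→.##../.##..; V03=-1→..##./..##.; V04=-1→..#.#/..#.#
~ ply 2, H at #.#../#.#.. | H03=+1→#.###/#.#..*; H13=+1→#.#../#.###
~ ply 3, V at #.###/#.#.. | V01=-1→#####/###..*
~ ply 4, H at #####/###.. | H13=+1→#####/#####*
~ ply 5: #####/##### is terminal -1 (V); from ..#../..#.. depth 7
compare (H): move=-1 vs pass=+1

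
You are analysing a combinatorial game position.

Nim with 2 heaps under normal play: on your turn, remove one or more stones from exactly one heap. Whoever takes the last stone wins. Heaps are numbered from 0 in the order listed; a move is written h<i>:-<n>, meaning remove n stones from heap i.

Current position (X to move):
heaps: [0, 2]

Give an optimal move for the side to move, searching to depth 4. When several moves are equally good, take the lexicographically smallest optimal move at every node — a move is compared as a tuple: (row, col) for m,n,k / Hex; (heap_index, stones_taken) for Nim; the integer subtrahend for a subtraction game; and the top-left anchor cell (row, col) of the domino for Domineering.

ply 1, X at (0,2) | h1:-1=-1→(0,1); h1:-2=+1→(0,0)*
ply 2: (0,0) is terminal -1 (O); from (0,2) depth 4

X's best at [(0,2)]: h1:-2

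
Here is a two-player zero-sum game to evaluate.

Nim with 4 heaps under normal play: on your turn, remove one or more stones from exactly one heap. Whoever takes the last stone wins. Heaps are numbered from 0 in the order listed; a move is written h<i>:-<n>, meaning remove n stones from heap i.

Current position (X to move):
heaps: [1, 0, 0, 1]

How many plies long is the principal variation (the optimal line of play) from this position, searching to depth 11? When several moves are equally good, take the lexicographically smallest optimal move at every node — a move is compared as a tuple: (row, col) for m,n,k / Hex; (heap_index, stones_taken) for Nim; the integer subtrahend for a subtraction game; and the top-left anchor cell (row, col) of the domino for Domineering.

[(1,0,0,1)] X move#1: h0:-1:-1/(0,0,0,1)*, h3:-1:-1/(1,0,0,0)
[(0,0,0,1)] O move#2: h3:-1:+1/(0,0,0,0)*
[(0,0,0,0)] end (terminal -1, X#3); searched (1,0,0,1) to 11

PV length from [(1,0,0,1)]: 2 plies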